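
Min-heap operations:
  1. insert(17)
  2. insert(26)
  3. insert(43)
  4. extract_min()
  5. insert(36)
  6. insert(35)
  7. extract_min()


insert(17) -> [17]
insert(26) -> [17, 26]
insert(43) -> [17, 26, 43]
extract_min()->17, [26, 43]
insert(36) -> [26, 43, 36]
insert(35) -> [26, 35, 36, 43]
extract_min()->26, [35, 43, 36]

Final heap: [35, 43, 36]


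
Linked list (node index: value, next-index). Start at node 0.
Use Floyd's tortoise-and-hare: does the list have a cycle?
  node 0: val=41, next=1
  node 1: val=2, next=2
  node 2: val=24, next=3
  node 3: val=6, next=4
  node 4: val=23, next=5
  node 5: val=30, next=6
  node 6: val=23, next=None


Floyd's tortoise (slow, +1) and hare (fast, +2):
  init: slow=0, fast=0
  step 1: slow=1, fast=2
  step 2: slow=2, fast=4
  step 3: slow=3, fast=6
  step 4: fast -> None, no cycle

Cycle: no


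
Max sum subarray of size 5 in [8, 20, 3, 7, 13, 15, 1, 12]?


[0:5]: 51
[1:6]: 58
[2:7]: 39
[3:8]: 48

Max: 58 at [1:6]


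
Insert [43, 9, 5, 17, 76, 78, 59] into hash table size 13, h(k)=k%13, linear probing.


Insert 43: h=4 -> slot 4
Insert 9: h=9 -> slot 9
Insert 5: h=5 -> slot 5
Insert 17: h=4, 2 probes -> slot 6
Insert 76: h=11 -> slot 11
Insert 78: h=0 -> slot 0
Insert 59: h=7 -> slot 7

Table: [78, None, None, None, 43, 5, 17, 59, None, 9, None, 76, None]


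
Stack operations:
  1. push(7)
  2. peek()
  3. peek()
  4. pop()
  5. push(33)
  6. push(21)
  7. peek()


push(7) -> [7]
peek()->7
peek()->7
pop()->7, []
push(33) -> [33]
push(21) -> [33, 21]
peek()->21

Final stack: [33, 21]


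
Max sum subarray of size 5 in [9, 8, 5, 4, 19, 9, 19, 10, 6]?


[0:5]: 45
[1:6]: 45
[2:7]: 56
[3:8]: 61
[4:9]: 63

Max: 63 at [4:9]


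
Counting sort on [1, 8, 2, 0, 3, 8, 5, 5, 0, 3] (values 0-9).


Input: [1, 8, 2, 0, 3, 8, 5, 5, 0, 3]
Counts: [2, 1, 1, 2, 0, 2, 0, 0, 2, 0]

Sorted: [0, 0, 1, 2, 3, 3, 5, 5, 8, 8]


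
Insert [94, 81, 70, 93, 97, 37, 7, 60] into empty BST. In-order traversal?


Insert 94: root
Insert 81: L from 94
Insert 70: L from 94 -> L from 81
Insert 93: L from 94 -> R from 81
Insert 97: R from 94
Insert 37: L from 94 -> L from 81 -> L from 70
Insert 7: L from 94 -> L from 81 -> L from 70 -> L from 37
Insert 60: L from 94 -> L from 81 -> L from 70 -> R from 37

In-order: [7, 37, 60, 70, 81, 93, 94, 97]


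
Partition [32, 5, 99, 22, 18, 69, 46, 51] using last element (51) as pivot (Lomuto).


Pivot: 51
  32 <= 51: advance i (no swap)
  5 <= 51: advance i (no swap)
  22 <= 51: swap -> [32, 5, 22, 99, 18, 69, 46, 51]
  18 <= 51: swap -> [32, 5, 22, 18, 99, 69, 46, 51]
  46 <= 51: swap -> [32, 5, 22, 18, 46, 69, 99, 51]
Place pivot at 5: [32, 5, 22, 18, 46, 51, 99, 69]

Partitioned: [32, 5, 22, 18, 46, 51, 99, 69]


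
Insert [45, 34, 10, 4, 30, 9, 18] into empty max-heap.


Insert 45: [45]
Insert 34: [45, 34]
Insert 10: [45, 34, 10]
Insert 4: [45, 34, 10, 4]
Insert 30: [45, 34, 10, 4, 30]
Insert 9: [45, 34, 10, 4, 30, 9]
Insert 18: [45, 34, 18, 4, 30, 9, 10]

Final heap: [45, 34, 18, 4, 30, 9, 10]


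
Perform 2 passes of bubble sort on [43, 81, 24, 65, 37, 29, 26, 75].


Initial: [43, 81, 24, 65, 37, 29, 26, 75]
Pass 1: [43, 24, 65, 37, 29, 26, 75, 81] (6 swaps)
Pass 2: [24, 43, 37, 29, 26, 65, 75, 81] (4 swaps)

After 2 passes: [24, 43, 37, 29, 26, 65, 75, 81]


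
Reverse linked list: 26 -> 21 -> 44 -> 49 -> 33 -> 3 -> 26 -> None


Step 1: curr=26, set curr.next=prev(None) | reversed so far: 26
Step 2: curr=21, set curr.next=prev(26) | reversed so far: 21 -> 26
Step 3: curr=44, set curr.next=prev(21) | reversed so far: 44 -> 21 -> 26
Step 4: curr=49, set curr.next=prev(44) | reversed so far: 49 -> 44 -> 21 -> 26
Step 5: curr=33, set curr.next=prev(49) | reversed so far: 33 -> 49 -> 44 -> 21 -> 26
Step 6: curr=3, set curr.next=prev(33) | reversed so far: 3 -> 33 -> 49 -> 44 -> 21 -> 26
Step 7: curr=26, set curr.next=prev(3) | reversed so far: 26 -> 3 -> 33 -> 49 -> 44 -> 21 -> 26

26 -> 3 -> 33 -> 49 -> 44 -> 21 -> 26 -> None


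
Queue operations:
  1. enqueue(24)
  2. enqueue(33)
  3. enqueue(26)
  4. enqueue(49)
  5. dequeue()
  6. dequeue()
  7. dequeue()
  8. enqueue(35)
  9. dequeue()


enqueue(24) -> [24]
enqueue(33) -> [24, 33]
enqueue(26) -> [24, 33, 26]
enqueue(49) -> [24, 33, 26, 49]
dequeue()->24, [33, 26, 49]
dequeue()->33, [26, 49]
dequeue()->26, [49]
enqueue(35) -> [49, 35]
dequeue()->49, [35]

Final queue: [35]


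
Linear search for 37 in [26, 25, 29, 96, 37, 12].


i=0: 26!=37
i=1: 25!=37
i=2: 29!=37
i=3: 96!=37
i=4: 37==37 found!

Found at 4, 5 comps


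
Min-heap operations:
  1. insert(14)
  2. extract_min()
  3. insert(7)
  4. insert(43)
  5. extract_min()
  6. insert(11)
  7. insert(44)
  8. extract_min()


insert(14) -> [14]
extract_min()->14, []
insert(7) -> [7]
insert(43) -> [7, 43]
extract_min()->7, [43]
insert(11) -> [11, 43]
insert(44) -> [11, 43, 44]
extract_min()->11, [43, 44]

Final heap: [43, 44]


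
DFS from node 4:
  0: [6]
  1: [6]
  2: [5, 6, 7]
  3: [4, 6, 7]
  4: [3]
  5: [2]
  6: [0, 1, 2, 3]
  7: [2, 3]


Visit 4, push [3]
Visit 3, push [7, 6]
Visit 6, push [2, 1, 0]
Visit 0, push []
Visit 1, push []
Visit 2, push [7, 5]
Visit 5, push []
Visit 7, push []

DFS order: [4, 3, 6, 0, 1, 2, 5, 7]


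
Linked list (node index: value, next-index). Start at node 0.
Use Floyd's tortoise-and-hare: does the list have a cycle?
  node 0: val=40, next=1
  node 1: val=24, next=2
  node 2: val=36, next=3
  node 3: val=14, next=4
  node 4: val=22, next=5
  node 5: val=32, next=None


Floyd's tortoise (slow, +1) and hare (fast, +2):
  init: slow=0, fast=0
  step 1: slow=1, fast=2
  step 2: slow=2, fast=4
  step 3: fast 4->5->None, no cycle

Cycle: no


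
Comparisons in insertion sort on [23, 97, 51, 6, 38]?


Algorithm: insertion sort
Input: [23, 97, 51, 6, 38]
Sorted: [6, 23, 38, 51, 97]

9


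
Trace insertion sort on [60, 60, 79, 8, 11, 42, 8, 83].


Initial: [60, 60, 79, 8, 11, 42, 8, 83]
Insert 60: [60, 60, 79, 8, 11, 42, 8, 83]
Insert 79: [60, 60, 79, 8, 11, 42, 8, 83]
Insert 8: [8, 60, 60, 79, 11, 42, 8, 83]
Insert 11: [8, 11, 60, 60, 79, 42, 8, 83]
Insert 42: [8, 11, 42, 60, 60, 79, 8, 83]
Insert 8: [8, 8, 11, 42, 60, 60, 79, 83]
Insert 83: [8, 8, 11, 42, 60, 60, 79, 83]

Sorted: [8, 8, 11, 42, 60, 60, 79, 83]


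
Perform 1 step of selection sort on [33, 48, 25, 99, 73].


Initial: [33, 48, 25, 99, 73]
Step 1: min=25 at 2
  Swap: [25, 48, 33, 99, 73]

After 1 step: [25, 48, 33, 99, 73]


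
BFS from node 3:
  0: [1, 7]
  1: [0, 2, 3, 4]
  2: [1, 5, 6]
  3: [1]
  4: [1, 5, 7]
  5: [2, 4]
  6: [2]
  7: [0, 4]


Visit 3, enqueue [1]
Visit 1, enqueue [0, 2, 4]
Visit 0, enqueue [7]
Visit 2, enqueue [5, 6]
Visit 4, enqueue []
Visit 7, enqueue []
Visit 5, enqueue []
Visit 6, enqueue []

BFS order: [3, 1, 0, 2, 4, 7, 5, 6]


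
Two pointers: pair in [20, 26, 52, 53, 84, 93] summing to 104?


lo=0(20)+hi=5(93)=113
lo=0(20)+hi=4(84)=104

Yes: 20+84=104


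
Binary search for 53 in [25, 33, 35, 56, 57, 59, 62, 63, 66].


Step 1: lo=0, hi=8, mid=4, val=57
Step 2: lo=0, hi=3, mid=1, val=33
Step 3: lo=2, hi=3, mid=2, val=35
Step 4: lo=3, hi=3, mid=3, val=56

Not found


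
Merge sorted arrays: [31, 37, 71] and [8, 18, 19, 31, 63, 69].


Take 8 from B
Take 18 from B
Take 19 from B
Take 31 from A
Take 31 from B
Take 37 from A
Take 63 from B
Take 69 from B

Merged: [8, 18, 19, 31, 31, 37, 63, 69, 71]


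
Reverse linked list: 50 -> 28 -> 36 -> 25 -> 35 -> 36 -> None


Step 1: curr=50, set curr.next=prev(None) | reversed so far: 50
Step 2: curr=28, set curr.next=prev(50) | reversed so far: 28 -> 50
Step 3: curr=36, set curr.next=prev(28) | reversed so far: 36 -> 28 -> 50
Step 4: curr=25, set curr.next=prev(36) | reversed so far: 25 -> 36 -> 28 -> 50
Step 5: curr=35, set curr.next=prev(25) | reversed so far: 35 -> 25 -> 36 -> 28 -> 50
Step 6: curr=36, set curr.next=prev(35) | reversed so far: 36 -> 35 -> 25 -> 36 -> 28 -> 50

36 -> 35 -> 25 -> 36 -> 28 -> 50 -> None


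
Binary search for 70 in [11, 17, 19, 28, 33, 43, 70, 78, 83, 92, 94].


Step 1: lo=0, hi=10, mid=5, val=43
Step 2: lo=6, hi=10, mid=8, val=83
Step 3: lo=6, hi=7, mid=6, val=70

Found at index 6


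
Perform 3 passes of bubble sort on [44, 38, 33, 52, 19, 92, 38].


Initial: [44, 38, 33, 52, 19, 92, 38]
Pass 1: [38, 33, 44, 19, 52, 38, 92] (4 swaps)
Pass 2: [33, 38, 19, 44, 38, 52, 92] (3 swaps)
Pass 3: [33, 19, 38, 38, 44, 52, 92] (2 swaps)

After 3 passes: [33, 19, 38, 38, 44, 52, 92]


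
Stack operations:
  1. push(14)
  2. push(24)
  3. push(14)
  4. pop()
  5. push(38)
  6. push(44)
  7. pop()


push(14) -> [14]
push(24) -> [14, 24]
push(14) -> [14, 24, 14]
pop()->14, [14, 24]
push(38) -> [14, 24, 38]
push(44) -> [14, 24, 38, 44]
pop()->44, [14, 24, 38]

Final stack: [14, 24, 38]


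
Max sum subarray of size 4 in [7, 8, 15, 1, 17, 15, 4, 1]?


[0:4]: 31
[1:5]: 41
[2:6]: 48
[3:7]: 37
[4:8]: 37

Max: 48 at [2:6]


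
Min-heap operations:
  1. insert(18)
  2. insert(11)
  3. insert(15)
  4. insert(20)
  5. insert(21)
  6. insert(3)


insert(18) -> [18]
insert(11) -> [11, 18]
insert(15) -> [11, 18, 15]
insert(20) -> [11, 18, 15, 20]
insert(21) -> [11, 18, 15, 20, 21]
insert(3) -> [3, 18, 11, 20, 21, 15]

Final heap: [3, 18, 11, 20, 21, 15]


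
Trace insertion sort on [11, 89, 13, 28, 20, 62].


Initial: [11, 89, 13, 28, 20, 62]
Insert 89: [11, 89, 13, 28, 20, 62]
Insert 13: [11, 13, 89, 28, 20, 62]
Insert 28: [11, 13, 28, 89, 20, 62]
Insert 20: [11, 13, 20, 28, 89, 62]
Insert 62: [11, 13, 20, 28, 62, 89]

Sorted: [11, 13, 20, 28, 62, 89]


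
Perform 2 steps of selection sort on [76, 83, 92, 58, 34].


Initial: [76, 83, 92, 58, 34]
Step 1: min=34 at 4
  Swap: [34, 83, 92, 58, 76]
Step 2: min=58 at 3
  Swap: [34, 58, 92, 83, 76]

After 2 steps: [34, 58, 92, 83, 76]


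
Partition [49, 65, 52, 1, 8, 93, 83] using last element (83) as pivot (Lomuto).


Pivot: 83
  49 <= 83: advance i (no swap)
  65 <= 83: advance i (no swap)
  52 <= 83: advance i (no swap)
  1 <= 83: advance i (no swap)
  8 <= 83: advance i (no swap)
Place pivot at 5: [49, 65, 52, 1, 8, 83, 93]

Partitioned: [49, 65, 52, 1, 8, 83, 93]


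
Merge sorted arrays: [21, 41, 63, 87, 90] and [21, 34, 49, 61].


Take 21 from A
Take 21 from B
Take 34 from B
Take 41 from A
Take 49 from B
Take 61 from B

Merged: [21, 21, 34, 41, 49, 61, 63, 87, 90]


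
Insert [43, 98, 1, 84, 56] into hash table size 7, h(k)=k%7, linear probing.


Insert 43: h=1 -> slot 1
Insert 98: h=0 -> slot 0
Insert 1: h=1, 1 probes -> slot 2
Insert 84: h=0, 3 probes -> slot 3
Insert 56: h=0, 4 probes -> slot 4

Table: [98, 43, 1, 84, 56, None, None]


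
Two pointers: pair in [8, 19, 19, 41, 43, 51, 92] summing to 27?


lo=0(8)+hi=6(92)=100
lo=0(8)+hi=5(51)=59
lo=0(8)+hi=4(43)=51
lo=0(8)+hi=3(41)=49
lo=0(8)+hi=2(19)=27

Yes: 8+19=27


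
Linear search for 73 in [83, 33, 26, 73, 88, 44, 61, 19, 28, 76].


i=0: 83!=73
i=1: 33!=73
i=2: 26!=73
i=3: 73==73 found!

Found at 3, 4 comps


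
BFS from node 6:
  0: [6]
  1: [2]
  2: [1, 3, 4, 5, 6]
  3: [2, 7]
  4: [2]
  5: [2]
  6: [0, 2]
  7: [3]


Visit 6, enqueue [0, 2]
Visit 0, enqueue []
Visit 2, enqueue [1, 3, 4, 5]
Visit 1, enqueue []
Visit 3, enqueue [7]
Visit 4, enqueue []
Visit 5, enqueue []
Visit 7, enqueue []

BFS order: [6, 0, 2, 1, 3, 4, 5, 7]


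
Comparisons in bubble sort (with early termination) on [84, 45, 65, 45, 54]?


Algorithm: bubble sort (with early termination)
Input: [84, 45, 65, 45, 54]
Sorted: [45, 45, 54, 65, 84]

9


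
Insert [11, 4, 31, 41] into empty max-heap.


Insert 11: [11]
Insert 4: [11, 4]
Insert 31: [31, 4, 11]
Insert 41: [41, 31, 11, 4]

Final heap: [41, 31, 11, 4]


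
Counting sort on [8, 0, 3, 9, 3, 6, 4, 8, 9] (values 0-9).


Input: [8, 0, 3, 9, 3, 6, 4, 8, 9]
Counts: [1, 0, 0, 2, 1, 0, 1, 0, 2, 2]

Sorted: [0, 3, 3, 4, 6, 8, 8, 9, 9]


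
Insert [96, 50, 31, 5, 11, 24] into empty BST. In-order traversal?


Insert 96: root
Insert 50: L from 96
Insert 31: L from 96 -> L from 50
Insert 5: L from 96 -> L from 50 -> L from 31
Insert 11: L from 96 -> L from 50 -> L from 31 -> R from 5
Insert 24: L from 96 -> L from 50 -> L from 31 -> R from 5 -> R from 11

In-order: [5, 11, 24, 31, 50, 96]


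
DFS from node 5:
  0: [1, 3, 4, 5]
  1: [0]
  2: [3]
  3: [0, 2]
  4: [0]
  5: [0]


Visit 5, push [0]
Visit 0, push [4, 3, 1]
Visit 1, push []
Visit 3, push [2]
Visit 2, push []
Visit 4, push []

DFS order: [5, 0, 1, 3, 2, 4]


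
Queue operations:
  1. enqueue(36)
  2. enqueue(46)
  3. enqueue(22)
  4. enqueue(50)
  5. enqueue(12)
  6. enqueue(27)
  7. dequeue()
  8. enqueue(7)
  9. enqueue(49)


enqueue(36) -> [36]
enqueue(46) -> [36, 46]
enqueue(22) -> [36, 46, 22]
enqueue(50) -> [36, 46, 22, 50]
enqueue(12) -> [36, 46, 22, 50, 12]
enqueue(27) -> [36, 46, 22, 50, 12, 27]
dequeue()->36, [46, 22, 50, 12, 27]
enqueue(7) -> [46, 22, 50, 12, 27, 7]
enqueue(49) -> [46, 22, 50, 12, 27, 7, 49]

Final queue: [46, 22, 50, 12, 27, 7, 49]


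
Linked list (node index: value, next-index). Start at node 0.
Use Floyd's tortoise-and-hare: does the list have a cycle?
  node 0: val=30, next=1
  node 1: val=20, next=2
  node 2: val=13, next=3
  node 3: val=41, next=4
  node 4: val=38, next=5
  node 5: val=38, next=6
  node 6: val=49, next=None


Floyd's tortoise (slow, +1) and hare (fast, +2):
  init: slow=0, fast=0
  step 1: slow=1, fast=2
  step 2: slow=2, fast=4
  step 3: slow=3, fast=6
  step 4: fast -> None, no cycle

Cycle: no


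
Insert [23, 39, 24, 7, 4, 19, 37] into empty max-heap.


Insert 23: [23]
Insert 39: [39, 23]
Insert 24: [39, 23, 24]
Insert 7: [39, 23, 24, 7]
Insert 4: [39, 23, 24, 7, 4]
Insert 19: [39, 23, 24, 7, 4, 19]
Insert 37: [39, 23, 37, 7, 4, 19, 24]

Final heap: [39, 23, 37, 7, 4, 19, 24]


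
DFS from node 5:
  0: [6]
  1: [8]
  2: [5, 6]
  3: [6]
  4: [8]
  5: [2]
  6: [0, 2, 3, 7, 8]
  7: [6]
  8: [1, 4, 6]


Visit 5, push [2]
Visit 2, push [6]
Visit 6, push [8, 7, 3, 0]
Visit 0, push []
Visit 3, push []
Visit 7, push []
Visit 8, push [4, 1]
Visit 1, push []
Visit 4, push []

DFS order: [5, 2, 6, 0, 3, 7, 8, 1, 4]


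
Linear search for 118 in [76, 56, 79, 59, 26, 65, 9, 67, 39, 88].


i=0: 76!=118
i=1: 56!=118
i=2: 79!=118
i=3: 59!=118
i=4: 26!=118
i=5: 65!=118
i=6: 9!=118
i=7: 67!=118
i=8: 39!=118
i=9: 88!=118

Not found, 10 comps


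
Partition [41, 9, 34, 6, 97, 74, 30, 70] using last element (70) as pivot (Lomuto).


Pivot: 70
  41 <= 70: advance i (no swap)
  9 <= 70: advance i (no swap)
  34 <= 70: advance i (no swap)
  6 <= 70: advance i (no swap)
  30 <= 70: swap -> [41, 9, 34, 6, 30, 74, 97, 70]
Place pivot at 5: [41, 9, 34, 6, 30, 70, 97, 74]

Partitioned: [41, 9, 34, 6, 30, 70, 97, 74]


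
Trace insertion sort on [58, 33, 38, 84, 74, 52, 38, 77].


Initial: [58, 33, 38, 84, 74, 52, 38, 77]
Insert 33: [33, 58, 38, 84, 74, 52, 38, 77]
Insert 38: [33, 38, 58, 84, 74, 52, 38, 77]
Insert 84: [33, 38, 58, 84, 74, 52, 38, 77]
Insert 74: [33, 38, 58, 74, 84, 52, 38, 77]
Insert 52: [33, 38, 52, 58, 74, 84, 38, 77]
Insert 38: [33, 38, 38, 52, 58, 74, 84, 77]
Insert 77: [33, 38, 38, 52, 58, 74, 77, 84]

Sorted: [33, 38, 38, 52, 58, 74, 77, 84]


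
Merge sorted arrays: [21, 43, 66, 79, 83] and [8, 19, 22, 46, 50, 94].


Take 8 from B
Take 19 from B
Take 21 from A
Take 22 from B
Take 43 from A
Take 46 from B
Take 50 from B
Take 66 from A
Take 79 from A
Take 83 from A

Merged: [8, 19, 21, 22, 43, 46, 50, 66, 79, 83, 94]


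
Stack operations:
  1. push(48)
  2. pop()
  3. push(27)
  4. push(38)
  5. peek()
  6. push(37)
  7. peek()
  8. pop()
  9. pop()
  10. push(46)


push(48) -> [48]
pop()->48, []
push(27) -> [27]
push(38) -> [27, 38]
peek()->38
push(37) -> [27, 38, 37]
peek()->37
pop()->37, [27, 38]
pop()->38, [27]
push(46) -> [27, 46]

Final stack: [27, 46]


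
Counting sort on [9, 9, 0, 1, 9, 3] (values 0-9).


Input: [9, 9, 0, 1, 9, 3]
Counts: [1, 1, 0, 1, 0, 0, 0, 0, 0, 3]

Sorted: [0, 1, 3, 9, 9, 9]


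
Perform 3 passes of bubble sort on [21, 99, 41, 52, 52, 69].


Initial: [21, 99, 41, 52, 52, 69]
Pass 1: [21, 41, 52, 52, 69, 99] (4 swaps)
Pass 2: [21, 41, 52, 52, 69, 99] (0 swaps)
Pass 3: [21, 41, 52, 52, 69, 99] (0 swaps)

After 3 passes: [21, 41, 52, 52, 69, 99]


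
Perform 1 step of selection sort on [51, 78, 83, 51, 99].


Initial: [51, 78, 83, 51, 99]
Step 1: min=51 at 0
  Swap: [51, 78, 83, 51, 99]

After 1 step: [51, 78, 83, 51, 99]


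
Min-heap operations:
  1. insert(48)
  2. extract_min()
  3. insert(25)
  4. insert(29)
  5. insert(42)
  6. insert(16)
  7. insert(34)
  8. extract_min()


insert(48) -> [48]
extract_min()->48, []
insert(25) -> [25]
insert(29) -> [25, 29]
insert(42) -> [25, 29, 42]
insert(16) -> [16, 25, 42, 29]
insert(34) -> [16, 25, 42, 29, 34]
extract_min()->16, [25, 29, 42, 34]

Final heap: [25, 29, 42, 34]


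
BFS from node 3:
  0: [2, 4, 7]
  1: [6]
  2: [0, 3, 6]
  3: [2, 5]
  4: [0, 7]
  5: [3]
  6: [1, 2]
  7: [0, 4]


Visit 3, enqueue [2, 5]
Visit 2, enqueue [0, 6]
Visit 5, enqueue []
Visit 0, enqueue [4, 7]
Visit 6, enqueue [1]
Visit 4, enqueue []
Visit 7, enqueue []
Visit 1, enqueue []

BFS order: [3, 2, 5, 0, 6, 4, 7, 1]


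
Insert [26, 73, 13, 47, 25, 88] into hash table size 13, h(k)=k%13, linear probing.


Insert 26: h=0 -> slot 0
Insert 73: h=8 -> slot 8
Insert 13: h=0, 1 probes -> slot 1
Insert 47: h=8, 1 probes -> slot 9
Insert 25: h=12 -> slot 12
Insert 88: h=10 -> slot 10

Table: [26, 13, None, None, None, None, None, None, 73, 47, 88, None, 25]


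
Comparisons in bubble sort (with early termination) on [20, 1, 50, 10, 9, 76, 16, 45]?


Algorithm: bubble sort (with early termination)
Input: [20, 1, 50, 10, 9, 76, 16, 45]
Sorted: [1, 9, 10, 16, 20, 45, 50, 76]

22


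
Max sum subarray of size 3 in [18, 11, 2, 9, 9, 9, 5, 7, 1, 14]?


[0:3]: 31
[1:4]: 22
[2:5]: 20
[3:6]: 27
[4:7]: 23
[5:8]: 21
[6:9]: 13
[7:10]: 22

Max: 31 at [0:3]


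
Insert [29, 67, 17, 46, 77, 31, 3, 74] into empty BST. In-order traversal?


Insert 29: root
Insert 67: R from 29
Insert 17: L from 29
Insert 46: R from 29 -> L from 67
Insert 77: R from 29 -> R from 67
Insert 31: R from 29 -> L from 67 -> L from 46
Insert 3: L from 29 -> L from 17
Insert 74: R from 29 -> R from 67 -> L from 77

In-order: [3, 17, 29, 31, 46, 67, 74, 77]


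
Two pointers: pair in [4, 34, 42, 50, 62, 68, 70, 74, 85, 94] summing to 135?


lo=0(4)+hi=9(94)=98
lo=1(34)+hi=9(94)=128
lo=2(42)+hi=9(94)=136
lo=2(42)+hi=8(85)=127
lo=3(50)+hi=8(85)=135

Yes: 50+85=135


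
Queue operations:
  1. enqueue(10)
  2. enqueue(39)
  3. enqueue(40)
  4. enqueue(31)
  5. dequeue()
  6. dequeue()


enqueue(10) -> [10]
enqueue(39) -> [10, 39]
enqueue(40) -> [10, 39, 40]
enqueue(31) -> [10, 39, 40, 31]
dequeue()->10, [39, 40, 31]
dequeue()->39, [40, 31]

Final queue: [40, 31]


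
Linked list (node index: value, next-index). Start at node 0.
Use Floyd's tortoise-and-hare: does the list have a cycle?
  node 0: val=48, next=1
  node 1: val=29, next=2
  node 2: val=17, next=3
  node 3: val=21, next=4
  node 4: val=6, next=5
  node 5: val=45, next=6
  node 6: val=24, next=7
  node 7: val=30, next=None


Floyd's tortoise (slow, +1) and hare (fast, +2):
  init: slow=0, fast=0
  step 1: slow=1, fast=2
  step 2: slow=2, fast=4
  step 3: slow=3, fast=6
  step 4: fast 6->7->None, no cycle

Cycle: no


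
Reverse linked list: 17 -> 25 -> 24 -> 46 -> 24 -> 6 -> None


Step 1: curr=17, set curr.next=prev(None) | reversed so far: 17
Step 2: curr=25, set curr.next=prev(17) | reversed so far: 25 -> 17
Step 3: curr=24, set curr.next=prev(25) | reversed so far: 24 -> 25 -> 17
Step 4: curr=46, set curr.next=prev(24) | reversed so far: 46 -> 24 -> 25 -> 17
Step 5: curr=24, set curr.next=prev(46) | reversed so far: 24 -> 46 -> 24 -> 25 -> 17
Step 6: curr=6, set curr.next=prev(24) | reversed so far: 6 -> 24 -> 46 -> 24 -> 25 -> 17

6 -> 24 -> 46 -> 24 -> 25 -> 17 -> None


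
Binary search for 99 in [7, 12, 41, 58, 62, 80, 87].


Step 1: lo=0, hi=6, mid=3, val=58
Step 2: lo=4, hi=6, mid=5, val=80
Step 3: lo=6, hi=6, mid=6, val=87

Not found


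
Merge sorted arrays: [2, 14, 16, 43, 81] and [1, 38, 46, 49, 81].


Take 1 from B
Take 2 from A
Take 14 from A
Take 16 from A
Take 38 from B
Take 43 from A
Take 46 from B
Take 49 from B
Take 81 from A

Merged: [1, 2, 14, 16, 38, 43, 46, 49, 81, 81]


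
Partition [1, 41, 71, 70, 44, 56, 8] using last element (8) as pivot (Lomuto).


Pivot: 8
  1 <= 8: advance i (no swap)
Place pivot at 1: [1, 8, 71, 70, 44, 56, 41]

Partitioned: [1, 8, 71, 70, 44, 56, 41]


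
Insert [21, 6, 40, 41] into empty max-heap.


Insert 21: [21]
Insert 6: [21, 6]
Insert 40: [40, 6, 21]
Insert 41: [41, 40, 21, 6]

Final heap: [41, 40, 21, 6]


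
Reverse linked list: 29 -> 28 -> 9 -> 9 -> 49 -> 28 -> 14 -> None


Step 1: curr=29, set curr.next=prev(None) | reversed so far: 29
Step 2: curr=28, set curr.next=prev(29) | reversed so far: 28 -> 29
Step 3: curr=9, set curr.next=prev(28) | reversed so far: 9 -> 28 -> 29
Step 4: curr=9, set curr.next=prev(9) | reversed so far: 9 -> 9 -> 28 -> 29
Step 5: curr=49, set curr.next=prev(9) | reversed so far: 49 -> 9 -> 9 -> 28 -> 29
Step 6: curr=28, set curr.next=prev(49) | reversed so far: 28 -> 49 -> 9 -> 9 -> 28 -> 29
Step 7: curr=14, set curr.next=prev(28) | reversed so far: 14 -> 28 -> 49 -> 9 -> 9 -> 28 -> 29

14 -> 28 -> 49 -> 9 -> 9 -> 28 -> 29 -> None


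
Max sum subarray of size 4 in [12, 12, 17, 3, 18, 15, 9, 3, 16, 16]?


[0:4]: 44
[1:5]: 50
[2:6]: 53
[3:7]: 45
[4:8]: 45
[5:9]: 43
[6:10]: 44

Max: 53 at [2:6]


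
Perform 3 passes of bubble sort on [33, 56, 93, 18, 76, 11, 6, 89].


Initial: [33, 56, 93, 18, 76, 11, 6, 89]
Pass 1: [33, 56, 18, 76, 11, 6, 89, 93] (5 swaps)
Pass 2: [33, 18, 56, 11, 6, 76, 89, 93] (3 swaps)
Pass 3: [18, 33, 11, 6, 56, 76, 89, 93] (3 swaps)

After 3 passes: [18, 33, 11, 6, 56, 76, 89, 93]


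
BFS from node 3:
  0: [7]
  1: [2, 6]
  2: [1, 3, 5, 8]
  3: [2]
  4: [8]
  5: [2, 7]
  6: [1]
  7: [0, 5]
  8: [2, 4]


Visit 3, enqueue [2]
Visit 2, enqueue [1, 5, 8]
Visit 1, enqueue [6]
Visit 5, enqueue [7]
Visit 8, enqueue [4]
Visit 6, enqueue []
Visit 7, enqueue [0]
Visit 4, enqueue []
Visit 0, enqueue []

BFS order: [3, 2, 1, 5, 8, 6, 7, 4, 0]


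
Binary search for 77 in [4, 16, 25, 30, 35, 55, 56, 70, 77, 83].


Step 1: lo=0, hi=9, mid=4, val=35
Step 2: lo=5, hi=9, mid=7, val=70
Step 3: lo=8, hi=9, mid=8, val=77

Found at index 8


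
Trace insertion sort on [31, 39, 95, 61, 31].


Initial: [31, 39, 95, 61, 31]
Insert 39: [31, 39, 95, 61, 31]
Insert 95: [31, 39, 95, 61, 31]
Insert 61: [31, 39, 61, 95, 31]
Insert 31: [31, 31, 39, 61, 95]

Sorted: [31, 31, 39, 61, 95]


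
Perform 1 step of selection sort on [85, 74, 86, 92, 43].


Initial: [85, 74, 86, 92, 43]
Step 1: min=43 at 4
  Swap: [43, 74, 86, 92, 85]

After 1 step: [43, 74, 86, 92, 85]


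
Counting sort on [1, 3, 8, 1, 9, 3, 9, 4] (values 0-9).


Input: [1, 3, 8, 1, 9, 3, 9, 4]
Counts: [0, 2, 0, 2, 1, 0, 0, 0, 1, 2]

Sorted: [1, 1, 3, 3, 4, 8, 9, 9]


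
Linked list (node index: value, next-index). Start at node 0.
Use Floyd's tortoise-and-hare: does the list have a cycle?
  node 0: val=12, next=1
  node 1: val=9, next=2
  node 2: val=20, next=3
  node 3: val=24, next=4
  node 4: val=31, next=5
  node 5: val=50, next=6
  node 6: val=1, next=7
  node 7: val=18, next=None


Floyd's tortoise (slow, +1) and hare (fast, +2):
  init: slow=0, fast=0
  step 1: slow=1, fast=2
  step 2: slow=2, fast=4
  step 3: slow=3, fast=6
  step 4: fast 6->7->None, no cycle

Cycle: no


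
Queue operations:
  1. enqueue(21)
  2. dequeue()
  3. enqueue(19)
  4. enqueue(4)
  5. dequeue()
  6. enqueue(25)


enqueue(21) -> [21]
dequeue()->21, []
enqueue(19) -> [19]
enqueue(4) -> [19, 4]
dequeue()->19, [4]
enqueue(25) -> [4, 25]

Final queue: [4, 25]


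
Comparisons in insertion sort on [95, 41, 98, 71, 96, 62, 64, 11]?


Algorithm: insertion sort
Input: [95, 41, 98, 71, 96, 62, 64, 11]
Sorted: [11, 41, 62, 64, 71, 95, 96, 98]

24


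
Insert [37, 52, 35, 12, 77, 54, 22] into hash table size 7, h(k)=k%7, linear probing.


Insert 37: h=2 -> slot 2
Insert 52: h=3 -> slot 3
Insert 35: h=0 -> slot 0
Insert 12: h=5 -> slot 5
Insert 77: h=0, 1 probes -> slot 1
Insert 54: h=5, 1 probes -> slot 6
Insert 22: h=1, 3 probes -> slot 4

Table: [35, 77, 37, 52, 22, 12, 54]


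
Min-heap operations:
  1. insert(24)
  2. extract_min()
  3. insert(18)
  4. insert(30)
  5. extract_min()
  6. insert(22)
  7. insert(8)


insert(24) -> [24]
extract_min()->24, []
insert(18) -> [18]
insert(30) -> [18, 30]
extract_min()->18, [30]
insert(22) -> [22, 30]
insert(8) -> [8, 30, 22]

Final heap: [8, 30, 22]


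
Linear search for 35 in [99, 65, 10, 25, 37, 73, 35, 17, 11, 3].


i=0: 99!=35
i=1: 65!=35
i=2: 10!=35
i=3: 25!=35
i=4: 37!=35
i=5: 73!=35
i=6: 35==35 found!

Found at 6, 7 comps


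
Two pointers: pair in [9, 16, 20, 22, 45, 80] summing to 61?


lo=0(9)+hi=5(80)=89
lo=0(9)+hi=4(45)=54
lo=1(16)+hi=4(45)=61

Yes: 16+45=61


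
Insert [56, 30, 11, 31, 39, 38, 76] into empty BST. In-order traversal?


Insert 56: root
Insert 30: L from 56
Insert 11: L from 56 -> L from 30
Insert 31: L from 56 -> R from 30
Insert 39: L from 56 -> R from 30 -> R from 31
Insert 38: L from 56 -> R from 30 -> R from 31 -> L from 39
Insert 76: R from 56

In-order: [11, 30, 31, 38, 39, 56, 76]


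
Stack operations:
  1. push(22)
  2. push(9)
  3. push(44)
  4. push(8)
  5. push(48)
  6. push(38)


push(22) -> [22]
push(9) -> [22, 9]
push(44) -> [22, 9, 44]
push(8) -> [22, 9, 44, 8]
push(48) -> [22, 9, 44, 8, 48]
push(38) -> [22, 9, 44, 8, 48, 38]

Final stack: [22, 9, 44, 8, 48, 38]


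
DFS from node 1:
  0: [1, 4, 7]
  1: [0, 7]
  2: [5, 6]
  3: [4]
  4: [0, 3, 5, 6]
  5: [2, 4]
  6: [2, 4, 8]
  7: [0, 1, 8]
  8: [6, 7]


Visit 1, push [7, 0]
Visit 0, push [7, 4]
Visit 4, push [6, 5, 3]
Visit 3, push []
Visit 5, push [2]
Visit 2, push [6]
Visit 6, push [8]
Visit 8, push [7]
Visit 7, push []

DFS order: [1, 0, 4, 3, 5, 2, 6, 8, 7]


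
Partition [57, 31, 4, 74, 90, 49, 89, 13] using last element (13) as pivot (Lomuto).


Pivot: 13
  4 <= 13: swap -> [4, 31, 57, 74, 90, 49, 89, 13]
Place pivot at 1: [4, 13, 57, 74, 90, 49, 89, 31]

Partitioned: [4, 13, 57, 74, 90, 49, 89, 31]


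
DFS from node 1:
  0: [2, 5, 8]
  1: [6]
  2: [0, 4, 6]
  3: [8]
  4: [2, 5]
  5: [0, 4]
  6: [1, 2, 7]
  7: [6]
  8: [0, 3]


Visit 1, push [6]
Visit 6, push [7, 2]
Visit 2, push [4, 0]
Visit 0, push [8, 5]
Visit 5, push [4]
Visit 4, push []
Visit 8, push [3]
Visit 3, push []
Visit 7, push []

DFS order: [1, 6, 2, 0, 5, 4, 8, 3, 7]


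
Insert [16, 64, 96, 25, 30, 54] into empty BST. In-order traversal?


Insert 16: root
Insert 64: R from 16
Insert 96: R from 16 -> R from 64
Insert 25: R from 16 -> L from 64
Insert 30: R from 16 -> L from 64 -> R from 25
Insert 54: R from 16 -> L from 64 -> R from 25 -> R from 30

In-order: [16, 25, 30, 54, 64, 96]


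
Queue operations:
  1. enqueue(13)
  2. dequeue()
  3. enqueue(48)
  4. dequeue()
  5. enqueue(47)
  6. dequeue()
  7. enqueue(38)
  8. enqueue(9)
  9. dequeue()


enqueue(13) -> [13]
dequeue()->13, []
enqueue(48) -> [48]
dequeue()->48, []
enqueue(47) -> [47]
dequeue()->47, []
enqueue(38) -> [38]
enqueue(9) -> [38, 9]
dequeue()->38, [9]

Final queue: [9]


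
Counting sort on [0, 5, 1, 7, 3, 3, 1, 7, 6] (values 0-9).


Input: [0, 5, 1, 7, 3, 3, 1, 7, 6]
Counts: [1, 2, 0, 2, 0, 1, 1, 2, 0, 0]

Sorted: [0, 1, 1, 3, 3, 5, 6, 7, 7]


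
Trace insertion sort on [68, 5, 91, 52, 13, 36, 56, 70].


Initial: [68, 5, 91, 52, 13, 36, 56, 70]
Insert 5: [5, 68, 91, 52, 13, 36, 56, 70]
Insert 91: [5, 68, 91, 52, 13, 36, 56, 70]
Insert 52: [5, 52, 68, 91, 13, 36, 56, 70]
Insert 13: [5, 13, 52, 68, 91, 36, 56, 70]
Insert 36: [5, 13, 36, 52, 68, 91, 56, 70]
Insert 56: [5, 13, 36, 52, 56, 68, 91, 70]
Insert 70: [5, 13, 36, 52, 56, 68, 70, 91]

Sorted: [5, 13, 36, 52, 56, 68, 70, 91]


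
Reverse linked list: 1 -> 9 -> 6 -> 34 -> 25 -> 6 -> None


Step 1: curr=1, set curr.next=prev(None) | reversed so far: 1
Step 2: curr=9, set curr.next=prev(1) | reversed so far: 9 -> 1
Step 3: curr=6, set curr.next=prev(9) | reversed so far: 6 -> 9 -> 1
Step 4: curr=34, set curr.next=prev(6) | reversed so far: 34 -> 6 -> 9 -> 1
Step 5: curr=25, set curr.next=prev(34) | reversed so far: 25 -> 34 -> 6 -> 9 -> 1
Step 6: curr=6, set curr.next=prev(25) | reversed so far: 6 -> 25 -> 34 -> 6 -> 9 -> 1

6 -> 25 -> 34 -> 6 -> 9 -> 1 -> None


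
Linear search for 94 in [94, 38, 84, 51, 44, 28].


i=0: 94==94 found!

Found at 0, 1 comps


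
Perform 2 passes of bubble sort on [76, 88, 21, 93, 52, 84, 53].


Initial: [76, 88, 21, 93, 52, 84, 53]
Pass 1: [76, 21, 88, 52, 84, 53, 93] (4 swaps)
Pass 2: [21, 76, 52, 84, 53, 88, 93] (4 swaps)

After 2 passes: [21, 76, 52, 84, 53, 88, 93]


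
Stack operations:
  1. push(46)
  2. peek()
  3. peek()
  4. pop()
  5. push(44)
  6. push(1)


push(46) -> [46]
peek()->46
peek()->46
pop()->46, []
push(44) -> [44]
push(1) -> [44, 1]

Final stack: [44, 1]


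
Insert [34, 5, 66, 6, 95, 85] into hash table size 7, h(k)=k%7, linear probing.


Insert 34: h=6 -> slot 6
Insert 5: h=5 -> slot 5
Insert 66: h=3 -> slot 3
Insert 6: h=6, 1 probes -> slot 0
Insert 95: h=4 -> slot 4
Insert 85: h=1 -> slot 1

Table: [6, 85, None, 66, 95, 5, 34]


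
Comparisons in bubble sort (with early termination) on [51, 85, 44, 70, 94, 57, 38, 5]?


Algorithm: bubble sort (with early termination)
Input: [51, 85, 44, 70, 94, 57, 38, 5]
Sorted: [5, 38, 44, 51, 57, 70, 85, 94]

28


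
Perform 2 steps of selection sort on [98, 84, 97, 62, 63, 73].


Initial: [98, 84, 97, 62, 63, 73]
Step 1: min=62 at 3
  Swap: [62, 84, 97, 98, 63, 73]
Step 2: min=63 at 4
  Swap: [62, 63, 97, 98, 84, 73]

After 2 steps: [62, 63, 97, 98, 84, 73]


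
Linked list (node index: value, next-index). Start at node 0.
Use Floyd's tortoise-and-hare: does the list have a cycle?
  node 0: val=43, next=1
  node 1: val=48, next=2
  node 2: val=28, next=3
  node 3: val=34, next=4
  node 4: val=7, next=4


Floyd's tortoise (slow, +1) and hare (fast, +2):
  init: slow=0, fast=0
  step 1: slow=1, fast=2
  step 2: slow=2, fast=4
  step 3: slow=3, fast=4
  step 4: slow=4, fast=4
  slow == fast at node 4: cycle detected

Cycle: yes


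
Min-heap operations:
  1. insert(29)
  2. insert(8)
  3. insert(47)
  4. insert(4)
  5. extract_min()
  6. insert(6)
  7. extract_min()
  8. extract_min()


insert(29) -> [29]
insert(8) -> [8, 29]
insert(47) -> [8, 29, 47]
insert(4) -> [4, 8, 47, 29]
extract_min()->4, [8, 29, 47]
insert(6) -> [6, 8, 47, 29]
extract_min()->6, [8, 29, 47]
extract_min()->8, [29, 47]

Final heap: [29, 47]


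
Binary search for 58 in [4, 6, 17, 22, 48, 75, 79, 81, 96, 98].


Step 1: lo=0, hi=9, mid=4, val=48
Step 2: lo=5, hi=9, mid=7, val=81
Step 3: lo=5, hi=6, mid=5, val=75

Not found


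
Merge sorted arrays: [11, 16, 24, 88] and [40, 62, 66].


Take 11 from A
Take 16 from A
Take 24 from A
Take 40 from B
Take 62 from B
Take 66 from B

Merged: [11, 16, 24, 40, 62, 66, 88]


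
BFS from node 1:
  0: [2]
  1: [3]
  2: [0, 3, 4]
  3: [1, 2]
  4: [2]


Visit 1, enqueue [3]
Visit 3, enqueue [2]
Visit 2, enqueue [0, 4]
Visit 0, enqueue []
Visit 4, enqueue []

BFS order: [1, 3, 2, 0, 4]


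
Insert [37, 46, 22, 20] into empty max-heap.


Insert 37: [37]
Insert 46: [46, 37]
Insert 22: [46, 37, 22]
Insert 20: [46, 37, 22, 20]

Final heap: [46, 37, 22, 20]


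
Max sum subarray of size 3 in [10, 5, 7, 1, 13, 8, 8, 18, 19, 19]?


[0:3]: 22
[1:4]: 13
[2:5]: 21
[3:6]: 22
[4:7]: 29
[5:8]: 34
[6:9]: 45
[7:10]: 56

Max: 56 at [7:10]


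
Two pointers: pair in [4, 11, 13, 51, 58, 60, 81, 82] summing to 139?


lo=0(4)+hi=7(82)=86
lo=1(11)+hi=7(82)=93
lo=2(13)+hi=7(82)=95
lo=3(51)+hi=7(82)=133
lo=4(58)+hi=7(82)=140
lo=4(58)+hi=6(81)=139

Yes: 58+81=139


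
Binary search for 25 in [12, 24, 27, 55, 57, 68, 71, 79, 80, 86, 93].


Step 1: lo=0, hi=10, mid=5, val=68
Step 2: lo=0, hi=4, mid=2, val=27
Step 3: lo=0, hi=1, mid=0, val=12
Step 4: lo=1, hi=1, mid=1, val=24

Not found


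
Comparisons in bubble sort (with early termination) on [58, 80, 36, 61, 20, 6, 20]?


Algorithm: bubble sort (with early termination)
Input: [58, 80, 36, 61, 20, 6, 20]
Sorted: [6, 20, 20, 36, 58, 61, 80]

21


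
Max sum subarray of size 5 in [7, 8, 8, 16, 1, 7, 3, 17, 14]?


[0:5]: 40
[1:6]: 40
[2:7]: 35
[3:8]: 44
[4:9]: 42

Max: 44 at [3:8]


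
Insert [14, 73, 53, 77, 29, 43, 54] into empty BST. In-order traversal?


Insert 14: root
Insert 73: R from 14
Insert 53: R from 14 -> L from 73
Insert 77: R from 14 -> R from 73
Insert 29: R from 14 -> L from 73 -> L from 53
Insert 43: R from 14 -> L from 73 -> L from 53 -> R from 29
Insert 54: R from 14 -> L from 73 -> R from 53

In-order: [14, 29, 43, 53, 54, 73, 77]


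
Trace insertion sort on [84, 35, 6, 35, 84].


Initial: [84, 35, 6, 35, 84]
Insert 35: [35, 84, 6, 35, 84]
Insert 6: [6, 35, 84, 35, 84]
Insert 35: [6, 35, 35, 84, 84]
Insert 84: [6, 35, 35, 84, 84]

Sorted: [6, 35, 35, 84, 84]


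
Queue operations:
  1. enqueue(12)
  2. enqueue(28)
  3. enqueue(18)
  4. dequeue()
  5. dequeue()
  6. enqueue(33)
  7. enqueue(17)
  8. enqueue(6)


enqueue(12) -> [12]
enqueue(28) -> [12, 28]
enqueue(18) -> [12, 28, 18]
dequeue()->12, [28, 18]
dequeue()->28, [18]
enqueue(33) -> [18, 33]
enqueue(17) -> [18, 33, 17]
enqueue(6) -> [18, 33, 17, 6]

Final queue: [18, 33, 17, 6]


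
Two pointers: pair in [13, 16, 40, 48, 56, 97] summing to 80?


lo=0(13)+hi=5(97)=110
lo=0(13)+hi=4(56)=69
lo=1(16)+hi=4(56)=72
lo=2(40)+hi=4(56)=96
lo=2(40)+hi=3(48)=88

No pair found


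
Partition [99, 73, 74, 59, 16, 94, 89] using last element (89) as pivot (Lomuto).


Pivot: 89
  73 <= 89: swap -> [73, 99, 74, 59, 16, 94, 89]
  74 <= 89: swap -> [73, 74, 99, 59, 16, 94, 89]
  59 <= 89: swap -> [73, 74, 59, 99, 16, 94, 89]
  16 <= 89: swap -> [73, 74, 59, 16, 99, 94, 89]
Place pivot at 4: [73, 74, 59, 16, 89, 94, 99]

Partitioned: [73, 74, 59, 16, 89, 94, 99]


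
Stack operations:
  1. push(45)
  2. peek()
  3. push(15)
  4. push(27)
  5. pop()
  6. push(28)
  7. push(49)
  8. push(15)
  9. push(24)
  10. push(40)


push(45) -> [45]
peek()->45
push(15) -> [45, 15]
push(27) -> [45, 15, 27]
pop()->27, [45, 15]
push(28) -> [45, 15, 28]
push(49) -> [45, 15, 28, 49]
push(15) -> [45, 15, 28, 49, 15]
push(24) -> [45, 15, 28, 49, 15, 24]
push(40) -> [45, 15, 28, 49, 15, 24, 40]

Final stack: [45, 15, 28, 49, 15, 24, 40]


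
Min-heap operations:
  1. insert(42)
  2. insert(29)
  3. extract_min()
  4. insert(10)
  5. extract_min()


insert(42) -> [42]
insert(29) -> [29, 42]
extract_min()->29, [42]
insert(10) -> [10, 42]
extract_min()->10, [42]

Final heap: [42]


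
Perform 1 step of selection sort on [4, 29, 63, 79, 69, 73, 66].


Initial: [4, 29, 63, 79, 69, 73, 66]
Step 1: min=4 at 0
  Swap: [4, 29, 63, 79, 69, 73, 66]

After 1 step: [4, 29, 63, 79, 69, 73, 66]


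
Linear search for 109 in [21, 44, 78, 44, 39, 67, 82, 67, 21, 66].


i=0: 21!=109
i=1: 44!=109
i=2: 78!=109
i=3: 44!=109
i=4: 39!=109
i=5: 67!=109
i=6: 82!=109
i=7: 67!=109
i=8: 21!=109
i=9: 66!=109

Not found, 10 comps


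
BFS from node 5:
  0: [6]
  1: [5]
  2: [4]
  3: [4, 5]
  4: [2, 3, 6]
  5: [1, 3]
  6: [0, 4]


Visit 5, enqueue [1, 3]
Visit 1, enqueue []
Visit 3, enqueue [4]
Visit 4, enqueue [2, 6]
Visit 2, enqueue []
Visit 6, enqueue [0]
Visit 0, enqueue []

BFS order: [5, 1, 3, 4, 2, 6, 0]


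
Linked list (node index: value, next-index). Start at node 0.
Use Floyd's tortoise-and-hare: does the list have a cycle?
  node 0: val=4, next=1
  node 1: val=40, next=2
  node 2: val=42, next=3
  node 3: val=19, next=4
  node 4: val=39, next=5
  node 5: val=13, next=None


Floyd's tortoise (slow, +1) and hare (fast, +2):
  init: slow=0, fast=0
  step 1: slow=1, fast=2
  step 2: slow=2, fast=4
  step 3: fast 4->5->None, no cycle

Cycle: no


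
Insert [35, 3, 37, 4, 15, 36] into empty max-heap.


Insert 35: [35]
Insert 3: [35, 3]
Insert 37: [37, 3, 35]
Insert 4: [37, 4, 35, 3]
Insert 15: [37, 15, 35, 3, 4]
Insert 36: [37, 15, 36, 3, 4, 35]

Final heap: [37, 15, 36, 3, 4, 35]


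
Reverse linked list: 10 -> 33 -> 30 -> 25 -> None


Step 1: curr=10, set curr.next=prev(None) | reversed so far: 10
Step 2: curr=33, set curr.next=prev(10) | reversed so far: 33 -> 10
Step 3: curr=30, set curr.next=prev(33) | reversed so far: 30 -> 33 -> 10
Step 4: curr=25, set curr.next=prev(30) | reversed so far: 25 -> 30 -> 33 -> 10

25 -> 30 -> 33 -> 10 -> None


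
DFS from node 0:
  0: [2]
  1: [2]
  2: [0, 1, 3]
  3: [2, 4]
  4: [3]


Visit 0, push [2]
Visit 2, push [3, 1]
Visit 1, push []
Visit 3, push [4]
Visit 4, push []

DFS order: [0, 2, 1, 3, 4]


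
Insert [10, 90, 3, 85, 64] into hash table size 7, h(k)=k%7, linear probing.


Insert 10: h=3 -> slot 3
Insert 90: h=6 -> slot 6
Insert 3: h=3, 1 probes -> slot 4
Insert 85: h=1 -> slot 1
Insert 64: h=1, 1 probes -> slot 2

Table: [None, 85, 64, 10, 3, None, 90]


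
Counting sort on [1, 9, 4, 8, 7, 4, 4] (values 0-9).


Input: [1, 9, 4, 8, 7, 4, 4]
Counts: [0, 1, 0, 0, 3, 0, 0, 1, 1, 1]

Sorted: [1, 4, 4, 4, 7, 8, 9]


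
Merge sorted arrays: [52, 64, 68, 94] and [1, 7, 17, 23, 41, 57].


Take 1 from B
Take 7 from B
Take 17 from B
Take 23 from B
Take 41 from B
Take 52 from A
Take 57 from B

Merged: [1, 7, 17, 23, 41, 52, 57, 64, 68, 94]


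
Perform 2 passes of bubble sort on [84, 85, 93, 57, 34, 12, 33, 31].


Initial: [84, 85, 93, 57, 34, 12, 33, 31]
Pass 1: [84, 85, 57, 34, 12, 33, 31, 93] (5 swaps)
Pass 2: [84, 57, 34, 12, 33, 31, 85, 93] (5 swaps)

After 2 passes: [84, 57, 34, 12, 33, 31, 85, 93]


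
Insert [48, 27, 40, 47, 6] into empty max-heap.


Insert 48: [48]
Insert 27: [48, 27]
Insert 40: [48, 27, 40]
Insert 47: [48, 47, 40, 27]
Insert 6: [48, 47, 40, 27, 6]

Final heap: [48, 47, 40, 27, 6]


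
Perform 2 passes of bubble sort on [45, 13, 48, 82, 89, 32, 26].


Initial: [45, 13, 48, 82, 89, 32, 26]
Pass 1: [13, 45, 48, 82, 32, 26, 89] (3 swaps)
Pass 2: [13, 45, 48, 32, 26, 82, 89] (2 swaps)

After 2 passes: [13, 45, 48, 32, 26, 82, 89]


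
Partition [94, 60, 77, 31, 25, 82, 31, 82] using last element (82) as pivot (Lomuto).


Pivot: 82
  60 <= 82: swap -> [60, 94, 77, 31, 25, 82, 31, 82]
  77 <= 82: swap -> [60, 77, 94, 31, 25, 82, 31, 82]
  31 <= 82: swap -> [60, 77, 31, 94, 25, 82, 31, 82]
  25 <= 82: swap -> [60, 77, 31, 25, 94, 82, 31, 82]
  82 <= 82: swap -> [60, 77, 31, 25, 82, 94, 31, 82]
  31 <= 82: swap -> [60, 77, 31, 25, 82, 31, 94, 82]
Place pivot at 6: [60, 77, 31, 25, 82, 31, 82, 94]

Partitioned: [60, 77, 31, 25, 82, 31, 82, 94]


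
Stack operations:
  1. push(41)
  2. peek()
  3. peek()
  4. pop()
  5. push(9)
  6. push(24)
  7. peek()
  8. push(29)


push(41) -> [41]
peek()->41
peek()->41
pop()->41, []
push(9) -> [9]
push(24) -> [9, 24]
peek()->24
push(29) -> [9, 24, 29]

Final stack: [9, 24, 29]


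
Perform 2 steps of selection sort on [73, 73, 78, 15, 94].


Initial: [73, 73, 78, 15, 94]
Step 1: min=15 at 3
  Swap: [15, 73, 78, 73, 94]
Step 2: min=73 at 1
  Swap: [15, 73, 78, 73, 94]

After 2 steps: [15, 73, 78, 73, 94]


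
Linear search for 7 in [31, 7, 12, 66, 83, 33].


i=0: 31!=7
i=1: 7==7 found!

Found at 1, 2 comps


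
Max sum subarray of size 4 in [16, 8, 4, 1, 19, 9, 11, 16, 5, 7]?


[0:4]: 29
[1:5]: 32
[2:6]: 33
[3:7]: 40
[4:8]: 55
[5:9]: 41
[6:10]: 39

Max: 55 at [4:8]


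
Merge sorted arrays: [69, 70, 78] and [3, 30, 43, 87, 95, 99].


Take 3 from B
Take 30 from B
Take 43 from B
Take 69 from A
Take 70 from A
Take 78 from A

Merged: [3, 30, 43, 69, 70, 78, 87, 95, 99]
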